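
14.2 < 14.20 False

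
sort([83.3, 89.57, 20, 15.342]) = [15.342, 20, 83.3, 89.57]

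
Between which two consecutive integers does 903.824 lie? 903 and 904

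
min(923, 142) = 142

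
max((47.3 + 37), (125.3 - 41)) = 84.3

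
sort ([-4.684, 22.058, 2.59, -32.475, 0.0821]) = [-32.475, -4.684, 0.0821, 2.59, 22.058]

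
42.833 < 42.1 False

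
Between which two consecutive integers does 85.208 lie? 85 and 86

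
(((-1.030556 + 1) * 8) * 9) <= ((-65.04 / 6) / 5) True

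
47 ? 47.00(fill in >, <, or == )==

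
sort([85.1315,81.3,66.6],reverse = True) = [85.1315,81.3,66.6]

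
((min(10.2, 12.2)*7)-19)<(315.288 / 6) True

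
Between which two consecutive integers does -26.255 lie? -27 and -26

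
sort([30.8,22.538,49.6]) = [22.538,30.8,49.6]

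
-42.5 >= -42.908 True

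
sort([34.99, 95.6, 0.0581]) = [0.0581, 34.99, 95.6]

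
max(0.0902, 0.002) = 0.0902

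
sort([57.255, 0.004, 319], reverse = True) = [319, 57.255, 0.004]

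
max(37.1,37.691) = 37.691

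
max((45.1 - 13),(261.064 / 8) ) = 32.633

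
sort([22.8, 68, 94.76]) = [22.8, 68, 94.76]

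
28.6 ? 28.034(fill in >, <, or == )>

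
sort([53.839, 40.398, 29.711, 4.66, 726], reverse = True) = [726, 53.839, 40.398, 29.711, 4.66]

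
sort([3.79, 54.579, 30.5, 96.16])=[3.79, 30.5, 54.579, 96.16]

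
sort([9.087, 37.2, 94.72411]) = [9.087, 37.2, 94.72411]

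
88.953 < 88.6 False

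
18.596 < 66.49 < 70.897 True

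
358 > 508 False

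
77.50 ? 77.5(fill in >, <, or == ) ==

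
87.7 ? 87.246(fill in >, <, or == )>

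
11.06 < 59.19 True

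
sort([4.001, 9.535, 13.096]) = [4.001, 9.535, 13.096]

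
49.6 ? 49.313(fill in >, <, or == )>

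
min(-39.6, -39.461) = -39.6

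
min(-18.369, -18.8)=-18.8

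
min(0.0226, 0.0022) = 0.0022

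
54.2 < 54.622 True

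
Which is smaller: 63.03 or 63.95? 63.03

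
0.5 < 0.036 False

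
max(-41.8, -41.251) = -41.251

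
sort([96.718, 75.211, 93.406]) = [75.211, 93.406, 96.718]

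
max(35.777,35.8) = 35.8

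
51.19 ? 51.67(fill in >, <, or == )<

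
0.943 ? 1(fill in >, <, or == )<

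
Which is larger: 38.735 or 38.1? 38.735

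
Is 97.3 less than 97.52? Yes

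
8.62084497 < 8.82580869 True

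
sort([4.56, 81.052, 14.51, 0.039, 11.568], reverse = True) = [81.052, 14.51, 11.568, 4.56, 0.039]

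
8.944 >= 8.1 True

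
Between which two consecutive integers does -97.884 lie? -98 and -97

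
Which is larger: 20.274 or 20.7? 20.7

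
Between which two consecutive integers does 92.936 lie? 92 and 93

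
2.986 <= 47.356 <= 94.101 True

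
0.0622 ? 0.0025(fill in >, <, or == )>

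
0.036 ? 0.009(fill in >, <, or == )>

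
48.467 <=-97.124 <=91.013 False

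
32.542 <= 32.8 True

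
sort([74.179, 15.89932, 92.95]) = [15.89932, 74.179, 92.95]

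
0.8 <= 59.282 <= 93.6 True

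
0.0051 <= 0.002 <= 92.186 False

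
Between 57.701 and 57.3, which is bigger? 57.701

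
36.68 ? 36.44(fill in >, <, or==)>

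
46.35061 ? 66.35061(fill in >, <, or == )<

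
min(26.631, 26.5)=26.5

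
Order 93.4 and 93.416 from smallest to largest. 93.4, 93.416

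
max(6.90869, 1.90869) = 6.90869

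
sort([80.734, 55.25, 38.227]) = [38.227, 55.25, 80.734]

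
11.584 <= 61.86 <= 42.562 False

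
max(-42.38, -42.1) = -42.1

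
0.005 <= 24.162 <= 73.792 True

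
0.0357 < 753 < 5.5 False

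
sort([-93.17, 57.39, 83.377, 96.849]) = [-93.17, 57.39, 83.377, 96.849]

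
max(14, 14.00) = 14.00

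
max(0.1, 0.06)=0.1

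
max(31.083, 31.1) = 31.1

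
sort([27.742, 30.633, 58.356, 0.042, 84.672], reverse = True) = [84.672, 58.356, 30.633, 27.742, 0.042]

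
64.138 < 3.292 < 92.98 False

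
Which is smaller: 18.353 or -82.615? -82.615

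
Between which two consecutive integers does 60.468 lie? 60 and 61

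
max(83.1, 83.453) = 83.453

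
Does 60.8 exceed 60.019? Yes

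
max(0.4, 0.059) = 0.4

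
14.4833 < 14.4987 True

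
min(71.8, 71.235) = 71.235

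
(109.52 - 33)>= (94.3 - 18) True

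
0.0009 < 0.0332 True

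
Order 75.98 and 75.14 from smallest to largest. 75.14, 75.98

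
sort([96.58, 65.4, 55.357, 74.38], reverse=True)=[96.58, 74.38, 65.4, 55.357]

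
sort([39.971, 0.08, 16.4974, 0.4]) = [0.08, 0.4, 16.4974, 39.971]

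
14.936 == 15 False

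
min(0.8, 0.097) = 0.097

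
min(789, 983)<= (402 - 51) False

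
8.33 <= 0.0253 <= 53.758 False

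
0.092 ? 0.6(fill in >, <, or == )<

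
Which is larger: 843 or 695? 843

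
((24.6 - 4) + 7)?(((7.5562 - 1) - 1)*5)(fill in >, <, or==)<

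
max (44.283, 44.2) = 44.283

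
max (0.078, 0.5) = 0.5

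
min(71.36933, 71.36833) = 71.36833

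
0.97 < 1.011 True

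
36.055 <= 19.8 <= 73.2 False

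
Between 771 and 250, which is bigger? 771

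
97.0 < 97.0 False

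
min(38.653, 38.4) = 38.4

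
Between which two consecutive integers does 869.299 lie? 869 and 870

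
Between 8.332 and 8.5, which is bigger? 8.5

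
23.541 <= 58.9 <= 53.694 False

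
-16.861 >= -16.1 False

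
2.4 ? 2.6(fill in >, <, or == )<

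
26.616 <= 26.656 True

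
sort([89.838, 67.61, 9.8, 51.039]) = [9.8, 51.039, 67.61, 89.838]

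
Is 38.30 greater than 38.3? No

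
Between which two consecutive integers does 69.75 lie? 69 and 70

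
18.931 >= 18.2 True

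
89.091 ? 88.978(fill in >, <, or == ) >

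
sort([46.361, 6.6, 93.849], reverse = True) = [93.849, 46.361, 6.6]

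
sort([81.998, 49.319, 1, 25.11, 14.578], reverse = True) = [81.998, 49.319, 25.11, 14.578, 1]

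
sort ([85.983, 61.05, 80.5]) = [61.05, 80.5, 85.983]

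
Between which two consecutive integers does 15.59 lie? 15 and 16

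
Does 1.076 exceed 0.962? Yes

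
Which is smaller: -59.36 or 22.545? -59.36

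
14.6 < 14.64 True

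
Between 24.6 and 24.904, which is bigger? 24.904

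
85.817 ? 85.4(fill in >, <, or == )>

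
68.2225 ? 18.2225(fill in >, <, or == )>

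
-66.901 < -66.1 True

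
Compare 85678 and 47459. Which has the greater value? 85678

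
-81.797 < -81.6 True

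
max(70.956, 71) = 71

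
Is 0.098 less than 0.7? Yes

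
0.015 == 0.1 False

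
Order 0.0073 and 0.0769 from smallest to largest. 0.0073, 0.0769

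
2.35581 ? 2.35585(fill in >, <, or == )<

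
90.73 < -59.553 False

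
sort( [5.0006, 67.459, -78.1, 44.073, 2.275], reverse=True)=[67.459, 44.073, 5.0006, 2.275, -78.1]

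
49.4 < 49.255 False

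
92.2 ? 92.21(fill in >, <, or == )<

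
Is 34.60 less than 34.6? No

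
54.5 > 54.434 True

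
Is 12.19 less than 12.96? Yes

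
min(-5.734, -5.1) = -5.734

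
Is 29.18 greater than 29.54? No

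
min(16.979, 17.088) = 16.979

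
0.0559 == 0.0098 False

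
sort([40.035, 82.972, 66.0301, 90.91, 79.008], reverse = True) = [90.91, 82.972, 79.008, 66.0301, 40.035]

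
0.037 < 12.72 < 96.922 True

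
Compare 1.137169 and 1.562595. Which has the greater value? 1.562595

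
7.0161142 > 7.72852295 False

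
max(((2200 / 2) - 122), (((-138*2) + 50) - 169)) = 978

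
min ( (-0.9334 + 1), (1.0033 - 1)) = 0.0033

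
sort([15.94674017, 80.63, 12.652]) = [12.652, 15.94674017, 80.63]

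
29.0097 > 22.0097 True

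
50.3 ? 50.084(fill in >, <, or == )>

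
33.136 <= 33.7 True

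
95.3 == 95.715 False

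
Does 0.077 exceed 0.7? No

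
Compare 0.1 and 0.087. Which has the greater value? 0.1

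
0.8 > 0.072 True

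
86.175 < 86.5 True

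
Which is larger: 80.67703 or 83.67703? 83.67703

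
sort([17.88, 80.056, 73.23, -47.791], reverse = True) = [80.056, 73.23, 17.88, -47.791]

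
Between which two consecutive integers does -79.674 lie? -80 and -79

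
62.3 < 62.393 True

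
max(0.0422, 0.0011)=0.0422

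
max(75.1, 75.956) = 75.956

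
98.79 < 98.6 False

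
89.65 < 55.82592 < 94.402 False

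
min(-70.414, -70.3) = -70.414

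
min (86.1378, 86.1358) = 86.1358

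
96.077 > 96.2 False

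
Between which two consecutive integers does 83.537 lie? 83 and 84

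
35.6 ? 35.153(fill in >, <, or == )>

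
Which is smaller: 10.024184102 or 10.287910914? 10.024184102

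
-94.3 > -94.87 True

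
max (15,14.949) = 15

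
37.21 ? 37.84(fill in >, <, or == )<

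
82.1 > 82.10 False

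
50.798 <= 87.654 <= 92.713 True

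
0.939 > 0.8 True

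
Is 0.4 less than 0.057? No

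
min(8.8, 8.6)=8.6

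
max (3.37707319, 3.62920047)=3.62920047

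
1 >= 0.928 True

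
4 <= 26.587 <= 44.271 True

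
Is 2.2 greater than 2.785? No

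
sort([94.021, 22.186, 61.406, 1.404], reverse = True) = [94.021, 61.406, 22.186, 1.404]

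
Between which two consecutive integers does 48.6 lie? 48 and 49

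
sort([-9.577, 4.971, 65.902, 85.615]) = [-9.577, 4.971, 65.902, 85.615]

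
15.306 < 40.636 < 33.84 False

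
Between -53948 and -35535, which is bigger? -35535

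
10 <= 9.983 False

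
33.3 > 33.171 True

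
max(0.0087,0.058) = 0.058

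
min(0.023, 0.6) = 0.023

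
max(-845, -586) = -586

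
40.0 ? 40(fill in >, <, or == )==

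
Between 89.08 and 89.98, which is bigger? 89.98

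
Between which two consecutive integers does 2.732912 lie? 2 and 3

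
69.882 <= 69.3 False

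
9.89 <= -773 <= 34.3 False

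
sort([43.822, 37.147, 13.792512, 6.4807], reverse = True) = [43.822, 37.147, 13.792512, 6.4807]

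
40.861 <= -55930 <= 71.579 False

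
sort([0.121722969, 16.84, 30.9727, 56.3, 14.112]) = [0.121722969, 14.112, 16.84, 30.9727, 56.3]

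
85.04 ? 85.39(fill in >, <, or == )<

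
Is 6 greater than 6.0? No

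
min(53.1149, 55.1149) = 53.1149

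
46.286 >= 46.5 False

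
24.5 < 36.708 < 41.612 True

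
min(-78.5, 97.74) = -78.5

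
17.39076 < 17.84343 True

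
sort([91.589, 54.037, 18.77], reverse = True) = [91.589, 54.037, 18.77]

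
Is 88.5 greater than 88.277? Yes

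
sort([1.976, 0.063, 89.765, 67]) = [0.063, 1.976, 67, 89.765]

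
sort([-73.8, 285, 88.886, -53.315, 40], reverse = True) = [285, 88.886, 40, -53.315, -73.8]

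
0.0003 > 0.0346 False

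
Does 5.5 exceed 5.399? Yes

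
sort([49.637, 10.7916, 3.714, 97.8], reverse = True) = [97.8, 49.637, 10.7916, 3.714]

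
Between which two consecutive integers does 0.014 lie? 0 and 1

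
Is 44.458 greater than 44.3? Yes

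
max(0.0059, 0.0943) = 0.0943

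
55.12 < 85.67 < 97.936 True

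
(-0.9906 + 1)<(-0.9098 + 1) True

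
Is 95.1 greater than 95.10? No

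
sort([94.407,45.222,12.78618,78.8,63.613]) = [12.78618,45.222,63.613,78.8,94.407]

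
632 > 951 False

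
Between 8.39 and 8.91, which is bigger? 8.91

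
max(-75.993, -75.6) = -75.6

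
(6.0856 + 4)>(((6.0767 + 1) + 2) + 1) True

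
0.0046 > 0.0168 False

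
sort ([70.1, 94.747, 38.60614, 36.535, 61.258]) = [36.535, 38.60614, 61.258, 70.1, 94.747]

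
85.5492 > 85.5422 True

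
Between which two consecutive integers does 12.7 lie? 12 and 13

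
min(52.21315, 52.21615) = 52.21315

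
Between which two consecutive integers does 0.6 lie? 0 and 1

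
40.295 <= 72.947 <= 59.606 False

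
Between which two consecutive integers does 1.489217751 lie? 1 and 2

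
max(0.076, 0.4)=0.4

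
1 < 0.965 False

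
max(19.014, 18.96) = 19.014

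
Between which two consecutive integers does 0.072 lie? 0 and 1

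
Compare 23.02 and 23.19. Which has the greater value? 23.19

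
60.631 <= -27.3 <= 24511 False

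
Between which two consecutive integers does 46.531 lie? 46 and 47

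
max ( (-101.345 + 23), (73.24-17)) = 56.24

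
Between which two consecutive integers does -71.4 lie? -72 and -71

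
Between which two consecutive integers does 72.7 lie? 72 and 73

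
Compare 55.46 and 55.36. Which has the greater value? 55.46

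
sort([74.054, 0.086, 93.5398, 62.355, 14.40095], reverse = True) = [93.5398, 74.054, 62.355, 14.40095, 0.086]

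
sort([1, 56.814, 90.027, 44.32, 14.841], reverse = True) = [90.027, 56.814, 44.32, 14.841, 1]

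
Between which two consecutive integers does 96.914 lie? 96 and 97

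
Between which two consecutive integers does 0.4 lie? 0 and 1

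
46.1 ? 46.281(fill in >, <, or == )<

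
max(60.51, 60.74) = 60.74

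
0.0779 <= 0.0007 False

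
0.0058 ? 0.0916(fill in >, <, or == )<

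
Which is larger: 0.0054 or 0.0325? 0.0325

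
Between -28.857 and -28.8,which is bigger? -28.8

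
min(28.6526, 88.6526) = 28.6526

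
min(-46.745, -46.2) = -46.745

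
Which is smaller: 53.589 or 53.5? 53.5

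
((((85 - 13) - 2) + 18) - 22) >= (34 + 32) True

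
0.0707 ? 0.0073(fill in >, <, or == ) >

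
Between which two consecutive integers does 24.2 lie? 24 and 25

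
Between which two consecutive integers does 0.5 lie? 0 and 1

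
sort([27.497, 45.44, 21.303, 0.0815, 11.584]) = [0.0815, 11.584, 21.303, 27.497, 45.44]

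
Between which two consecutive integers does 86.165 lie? 86 and 87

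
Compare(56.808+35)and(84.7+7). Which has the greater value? (56.808+35)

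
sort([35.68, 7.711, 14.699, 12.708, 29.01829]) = [7.711, 12.708, 14.699, 29.01829, 35.68]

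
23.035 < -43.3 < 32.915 False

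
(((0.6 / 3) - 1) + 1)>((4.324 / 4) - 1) True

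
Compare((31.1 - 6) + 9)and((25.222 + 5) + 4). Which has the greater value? ((25.222 + 5) + 4)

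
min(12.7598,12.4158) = 12.4158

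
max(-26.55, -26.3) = -26.3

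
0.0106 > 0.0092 True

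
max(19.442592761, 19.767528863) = 19.767528863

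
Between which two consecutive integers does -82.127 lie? -83 and -82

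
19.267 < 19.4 True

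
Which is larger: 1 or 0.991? 1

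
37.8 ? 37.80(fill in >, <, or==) ==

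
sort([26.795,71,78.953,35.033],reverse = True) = [78.953,71,35.033,26.795]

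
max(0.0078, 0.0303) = 0.0303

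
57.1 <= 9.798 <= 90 False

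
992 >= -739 True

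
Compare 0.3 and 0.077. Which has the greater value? 0.3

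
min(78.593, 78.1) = 78.1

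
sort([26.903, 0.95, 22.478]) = [0.95, 22.478, 26.903]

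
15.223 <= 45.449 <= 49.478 True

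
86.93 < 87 True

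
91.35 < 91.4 True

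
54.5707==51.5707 False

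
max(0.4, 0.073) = 0.4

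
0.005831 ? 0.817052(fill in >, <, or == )<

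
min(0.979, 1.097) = 0.979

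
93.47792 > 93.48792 False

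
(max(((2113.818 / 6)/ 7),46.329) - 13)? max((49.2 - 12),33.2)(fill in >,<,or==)>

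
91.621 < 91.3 False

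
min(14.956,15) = 14.956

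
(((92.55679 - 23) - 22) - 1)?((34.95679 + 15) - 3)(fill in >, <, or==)<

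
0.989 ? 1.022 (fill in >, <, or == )<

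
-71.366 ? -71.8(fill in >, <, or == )>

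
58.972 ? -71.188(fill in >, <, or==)>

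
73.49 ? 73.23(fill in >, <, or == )>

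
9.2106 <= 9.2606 True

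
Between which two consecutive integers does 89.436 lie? 89 and 90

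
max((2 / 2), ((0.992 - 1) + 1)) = 1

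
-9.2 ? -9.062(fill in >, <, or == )<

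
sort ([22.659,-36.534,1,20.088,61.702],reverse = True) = [61.702,22.659,20.088,1,-36.534]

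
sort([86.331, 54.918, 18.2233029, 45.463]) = [18.2233029, 45.463, 54.918, 86.331]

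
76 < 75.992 False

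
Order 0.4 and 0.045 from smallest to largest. 0.045, 0.4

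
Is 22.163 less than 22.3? Yes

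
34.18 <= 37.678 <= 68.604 True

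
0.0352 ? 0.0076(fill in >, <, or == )>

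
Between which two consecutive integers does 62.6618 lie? 62 and 63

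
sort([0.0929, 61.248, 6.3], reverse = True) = [61.248, 6.3, 0.0929]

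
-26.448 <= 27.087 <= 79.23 True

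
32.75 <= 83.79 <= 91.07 True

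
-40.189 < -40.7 False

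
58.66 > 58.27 True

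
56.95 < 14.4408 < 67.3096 False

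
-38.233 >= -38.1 False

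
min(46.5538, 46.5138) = 46.5138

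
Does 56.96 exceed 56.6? Yes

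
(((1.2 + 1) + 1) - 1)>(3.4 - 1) False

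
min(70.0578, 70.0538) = 70.0538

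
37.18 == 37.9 False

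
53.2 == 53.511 False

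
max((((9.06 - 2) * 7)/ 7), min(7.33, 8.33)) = 7.33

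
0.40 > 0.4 False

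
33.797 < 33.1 False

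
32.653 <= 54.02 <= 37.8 False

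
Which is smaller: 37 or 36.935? 36.935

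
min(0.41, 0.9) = 0.41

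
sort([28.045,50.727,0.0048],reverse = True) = [50.727,28.045,0.0048]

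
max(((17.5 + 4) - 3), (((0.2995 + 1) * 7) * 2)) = 18.5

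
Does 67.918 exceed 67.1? Yes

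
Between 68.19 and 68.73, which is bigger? 68.73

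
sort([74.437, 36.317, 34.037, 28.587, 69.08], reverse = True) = [74.437, 69.08, 36.317, 34.037, 28.587]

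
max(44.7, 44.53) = 44.7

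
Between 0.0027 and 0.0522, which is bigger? 0.0522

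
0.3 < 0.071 False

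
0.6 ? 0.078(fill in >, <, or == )>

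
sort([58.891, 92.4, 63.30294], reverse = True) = [92.4, 63.30294, 58.891]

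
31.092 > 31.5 False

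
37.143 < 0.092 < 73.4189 False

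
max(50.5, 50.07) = 50.5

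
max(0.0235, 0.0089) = 0.0235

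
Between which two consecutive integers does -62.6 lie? -63 and -62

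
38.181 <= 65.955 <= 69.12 True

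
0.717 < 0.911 True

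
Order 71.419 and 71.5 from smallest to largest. 71.419, 71.5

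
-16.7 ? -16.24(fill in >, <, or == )<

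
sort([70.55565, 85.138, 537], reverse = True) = [537, 85.138, 70.55565]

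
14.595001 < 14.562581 False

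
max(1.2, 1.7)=1.7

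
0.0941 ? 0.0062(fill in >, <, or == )>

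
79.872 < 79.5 False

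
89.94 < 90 True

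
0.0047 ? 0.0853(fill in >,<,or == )<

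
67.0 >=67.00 True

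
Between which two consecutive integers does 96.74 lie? 96 and 97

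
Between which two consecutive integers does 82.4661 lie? 82 and 83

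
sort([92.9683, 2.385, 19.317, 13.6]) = [2.385, 13.6, 19.317, 92.9683]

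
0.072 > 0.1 False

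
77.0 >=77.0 True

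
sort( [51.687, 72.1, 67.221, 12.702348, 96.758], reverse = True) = [96.758, 72.1, 67.221, 51.687, 12.702348]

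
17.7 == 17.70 True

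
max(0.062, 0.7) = 0.7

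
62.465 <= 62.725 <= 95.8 True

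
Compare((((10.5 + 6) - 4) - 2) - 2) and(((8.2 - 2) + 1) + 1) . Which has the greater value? ((((10.5 + 6) - 4) - 2) - 2)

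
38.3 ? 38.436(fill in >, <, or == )<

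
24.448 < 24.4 False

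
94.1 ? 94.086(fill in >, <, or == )>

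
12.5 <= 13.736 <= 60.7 True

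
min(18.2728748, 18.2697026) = 18.2697026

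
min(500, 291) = 291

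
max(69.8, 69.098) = 69.8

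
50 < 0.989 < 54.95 False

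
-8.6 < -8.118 True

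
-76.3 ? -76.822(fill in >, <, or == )>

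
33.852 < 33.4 False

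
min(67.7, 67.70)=67.7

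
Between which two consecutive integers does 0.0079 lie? 0 and 1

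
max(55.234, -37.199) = 55.234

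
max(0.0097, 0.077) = 0.077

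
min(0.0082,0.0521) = 0.0082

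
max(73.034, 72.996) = 73.034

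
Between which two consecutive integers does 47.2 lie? 47 and 48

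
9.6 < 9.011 False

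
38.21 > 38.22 False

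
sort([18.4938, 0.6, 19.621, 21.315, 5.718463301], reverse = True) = [21.315, 19.621, 18.4938, 5.718463301, 0.6]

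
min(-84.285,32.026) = -84.285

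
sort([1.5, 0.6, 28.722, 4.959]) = [0.6, 1.5, 4.959, 28.722]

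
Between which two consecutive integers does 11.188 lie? 11 and 12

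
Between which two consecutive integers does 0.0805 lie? 0 and 1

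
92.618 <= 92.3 False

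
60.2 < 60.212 True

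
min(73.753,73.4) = 73.4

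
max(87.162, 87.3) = 87.3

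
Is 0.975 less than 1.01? Yes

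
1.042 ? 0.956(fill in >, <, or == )>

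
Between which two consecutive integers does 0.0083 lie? 0 and 1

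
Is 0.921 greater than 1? No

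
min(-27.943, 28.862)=-27.943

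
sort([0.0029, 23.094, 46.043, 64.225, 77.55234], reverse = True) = [77.55234, 64.225, 46.043, 23.094, 0.0029]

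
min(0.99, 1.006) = 0.99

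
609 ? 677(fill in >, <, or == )<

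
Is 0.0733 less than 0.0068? No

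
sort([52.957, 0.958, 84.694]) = [0.958, 52.957, 84.694]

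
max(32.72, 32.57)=32.72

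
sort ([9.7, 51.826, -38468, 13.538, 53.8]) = [-38468, 9.7, 13.538, 51.826, 53.8]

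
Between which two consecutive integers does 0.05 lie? 0 and 1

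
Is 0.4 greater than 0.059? Yes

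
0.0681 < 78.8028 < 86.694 True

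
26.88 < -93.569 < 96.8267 False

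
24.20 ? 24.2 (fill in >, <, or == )==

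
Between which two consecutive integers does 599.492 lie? 599 and 600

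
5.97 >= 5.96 True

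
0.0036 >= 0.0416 False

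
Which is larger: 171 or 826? 826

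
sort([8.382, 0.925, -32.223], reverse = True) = [8.382, 0.925, -32.223]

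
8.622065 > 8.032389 True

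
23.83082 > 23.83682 False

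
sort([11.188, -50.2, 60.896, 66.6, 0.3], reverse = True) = [66.6, 60.896, 11.188, 0.3, -50.2]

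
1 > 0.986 True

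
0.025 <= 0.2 True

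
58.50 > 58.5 False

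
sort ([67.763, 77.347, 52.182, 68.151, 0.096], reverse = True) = [77.347, 68.151, 67.763, 52.182, 0.096]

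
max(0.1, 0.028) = 0.1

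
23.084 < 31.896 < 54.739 True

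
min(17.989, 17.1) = 17.1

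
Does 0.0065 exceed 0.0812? No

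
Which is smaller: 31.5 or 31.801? 31.5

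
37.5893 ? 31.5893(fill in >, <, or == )>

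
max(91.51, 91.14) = 91.51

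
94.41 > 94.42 False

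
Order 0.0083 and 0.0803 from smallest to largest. 0.0083, 0.0803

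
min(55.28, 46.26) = 46.26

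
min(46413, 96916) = 46413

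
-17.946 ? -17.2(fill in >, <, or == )<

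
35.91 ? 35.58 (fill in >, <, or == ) >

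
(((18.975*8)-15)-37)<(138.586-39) False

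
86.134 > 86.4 False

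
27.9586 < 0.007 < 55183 False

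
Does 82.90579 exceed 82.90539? Yes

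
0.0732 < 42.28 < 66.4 True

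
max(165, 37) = 165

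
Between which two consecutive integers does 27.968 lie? 27 and 28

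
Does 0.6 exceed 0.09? Yes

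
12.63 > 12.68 False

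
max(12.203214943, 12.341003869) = 12.341003869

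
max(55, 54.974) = 55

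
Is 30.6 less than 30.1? No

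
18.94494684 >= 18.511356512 True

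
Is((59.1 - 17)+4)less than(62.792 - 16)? Yes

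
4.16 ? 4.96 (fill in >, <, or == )<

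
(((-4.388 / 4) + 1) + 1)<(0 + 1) True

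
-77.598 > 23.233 False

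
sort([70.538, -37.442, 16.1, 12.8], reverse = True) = [70.538, 16.1, 12.8, -37.442]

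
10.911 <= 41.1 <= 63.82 True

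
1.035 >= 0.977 True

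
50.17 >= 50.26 False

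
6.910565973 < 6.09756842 False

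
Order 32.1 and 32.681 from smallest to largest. 32.1, 32.681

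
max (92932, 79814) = 92932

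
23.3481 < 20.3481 False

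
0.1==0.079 False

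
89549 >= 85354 True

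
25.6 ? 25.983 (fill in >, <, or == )<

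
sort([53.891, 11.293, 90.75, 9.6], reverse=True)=[90.75, 53.891, 11.293, 9.6]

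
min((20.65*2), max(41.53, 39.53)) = 41.3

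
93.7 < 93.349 False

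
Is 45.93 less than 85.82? Yes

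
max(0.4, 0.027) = 0.4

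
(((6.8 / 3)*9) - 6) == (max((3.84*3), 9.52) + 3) False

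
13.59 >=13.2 True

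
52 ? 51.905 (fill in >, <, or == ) >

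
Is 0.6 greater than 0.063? Yes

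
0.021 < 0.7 True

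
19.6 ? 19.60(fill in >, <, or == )==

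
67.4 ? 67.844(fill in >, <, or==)<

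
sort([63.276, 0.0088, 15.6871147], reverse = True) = [63.276, 15.6871147, 0.0088]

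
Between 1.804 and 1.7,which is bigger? 1.804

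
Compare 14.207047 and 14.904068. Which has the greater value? 14.904068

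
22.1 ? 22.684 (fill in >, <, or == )<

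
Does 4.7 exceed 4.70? No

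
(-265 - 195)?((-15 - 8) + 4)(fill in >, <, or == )<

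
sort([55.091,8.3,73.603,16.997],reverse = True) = [73.603,55.091,16.997,8.3]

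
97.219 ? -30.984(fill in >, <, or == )>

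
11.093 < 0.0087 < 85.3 False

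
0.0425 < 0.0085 False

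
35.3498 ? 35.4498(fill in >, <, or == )<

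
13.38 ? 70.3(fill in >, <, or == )<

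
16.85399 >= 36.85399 False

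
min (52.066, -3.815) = -3.815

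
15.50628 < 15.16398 False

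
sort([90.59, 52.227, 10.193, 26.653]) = [10.193, 26.653, 52.227, 90.59]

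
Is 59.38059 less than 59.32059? No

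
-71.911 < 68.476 True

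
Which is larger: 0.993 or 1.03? 1.03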